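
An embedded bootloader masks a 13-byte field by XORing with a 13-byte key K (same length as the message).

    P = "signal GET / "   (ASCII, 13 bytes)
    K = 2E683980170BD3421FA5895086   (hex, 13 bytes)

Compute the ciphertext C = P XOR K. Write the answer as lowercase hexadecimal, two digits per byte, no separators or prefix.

73 XOR 2e = 5d
69 XOR 68 = 01
67 XOR 39 = 5e
6e XOR 80 = ee
61 XOR 17 = 76
6c XOR 0b = 67
20 XOR d3 = f3
47 XOR 42 = 05
45 XOR 1f = 5a
54 XOR a5 = f1
20 XOR 89 = a9
2f XOR 50 = 7f
20 XOR 86 = a6

5d015eee7667f3055af1a97fa6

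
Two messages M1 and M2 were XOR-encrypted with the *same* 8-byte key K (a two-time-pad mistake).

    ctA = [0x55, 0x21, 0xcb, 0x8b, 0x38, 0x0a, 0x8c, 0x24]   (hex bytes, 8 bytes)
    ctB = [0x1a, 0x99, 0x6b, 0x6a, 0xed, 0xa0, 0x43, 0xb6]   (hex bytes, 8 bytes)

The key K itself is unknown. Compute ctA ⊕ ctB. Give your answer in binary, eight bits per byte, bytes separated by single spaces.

ctA ⊕ ctB = (M1 ⊕ K) ⊕ (M2 ⊕ K) = M1 ⊕ M2 — the shared key cancels under XOR.
55 XOR 1a = 4f
21 XOR 99 = b8
cb XOR 6b = a0
8b XOR 6a = e1
38 XOR ed = d5
0a XOR a0 = aa
8c XOR 43 = cf
24 XOR b6 = 92

01001111 10111000 10100000 11100001 11010101 10101010 11001111 10010010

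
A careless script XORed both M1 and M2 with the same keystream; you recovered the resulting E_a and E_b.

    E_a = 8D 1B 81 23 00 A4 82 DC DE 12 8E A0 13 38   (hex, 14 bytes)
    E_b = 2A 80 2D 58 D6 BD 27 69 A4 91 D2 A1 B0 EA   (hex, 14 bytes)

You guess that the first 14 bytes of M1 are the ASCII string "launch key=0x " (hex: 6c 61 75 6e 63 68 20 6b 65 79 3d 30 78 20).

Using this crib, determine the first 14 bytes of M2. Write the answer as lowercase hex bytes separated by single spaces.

First, E_a ⊕ E_b = (M1 ⊕ K) ⊕ (M2 ⊕ K) = M1 ⊕ M2, so the key drops out. Then M2 = (M1 ⊕ M2) ⊕ M1 over the first 14 bytes.
byte 0: (8d xor 2a) xor 6c = a7 xor 6c = cb
byte 1: (1b xor 80) xor 61 = 9b xor 61 = fa
byte 2: (81 xor 2d) xor 75 = ac xor 75 = d9
byte 3: (23 xor 58) xor 6e = 7b xor 6e = 15
byte 4: (00 xor d6) xor 63 = d6 xor 63 = b5
byte 5: (a4 xor bd) xor 68 = 19 xor 68 = 71
byte 6: (82 xor 27) xor 20 = a5 xor 20 = 85
byte 7: (dc xor 69) xor 6b = b5 xor 6b = de
byte 8: (de xor a4) xor 65 = 7a xor 65 = 1f
byte 9: (12 xor 91) xor 79 = 83 xor 79 = fa
byte 10: (8e xor d2) xor 3d = 5c xor 3d = 61
byte 11: (a0 xor a1) xor 30 = 01 xor 30 = 31
byte 12: (13 xor b0) xor 78 = a3 xor 78 = db
byte 13: (38 xor ea) xor 20 = d2 xor 20 = f2

cb fa d9 15 b5 71 85 de 1f fa 61 31 db f2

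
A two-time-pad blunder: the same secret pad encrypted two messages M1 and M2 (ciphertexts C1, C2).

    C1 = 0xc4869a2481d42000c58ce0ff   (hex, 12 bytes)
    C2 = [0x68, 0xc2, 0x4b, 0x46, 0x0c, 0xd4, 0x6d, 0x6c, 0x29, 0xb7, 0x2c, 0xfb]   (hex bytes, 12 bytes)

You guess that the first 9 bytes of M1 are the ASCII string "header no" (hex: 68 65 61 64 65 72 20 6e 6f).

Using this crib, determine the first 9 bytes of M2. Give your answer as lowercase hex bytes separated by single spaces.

First, C1 ⊕ C2 = (M1 ⊕ K) ⊕ (M2 ⊕ K) = M1 ⊕ M2, so the key drops out. Then M2 = (M1 ⊕ M2) ⊕ M1 over the first 9 bytes.
byte 0: (c4 ⊕ 68) ⊕ 68 = ac ⊕ 68 = c4
byte 1: (86 ⊕ c2) ⊕ 65 = 44 ⊕ 65 = 21
byte 2: (9a ⊕ 4b) ⊕ 61 = d1 ⊕ 61 = b0
byte 3: (24 ⊕ 46) ⊕ 64 = 62 ⊕ 64 = 06
byte 4: (81 ⊕ 0c) ⊕ 65 = 8d ⊕ 65 = e8
byte 5: (d4 ⊕ d4) ⊕ 72 = 00 ⊕ 72 = 72
byte 6: (20 ⊕ 6d) ⊕ 20 = 4d ⊕ 20 = 6d
byte 7: (00 ⊕ 6c) ⊕ 6e = 6c ⊕ 6e = 02
byte 8: (c5 ⊕ 29) ⊕ 6f = ec ⊕ 6f = 83

c4 21 b0 06 e8 72 6d 02 83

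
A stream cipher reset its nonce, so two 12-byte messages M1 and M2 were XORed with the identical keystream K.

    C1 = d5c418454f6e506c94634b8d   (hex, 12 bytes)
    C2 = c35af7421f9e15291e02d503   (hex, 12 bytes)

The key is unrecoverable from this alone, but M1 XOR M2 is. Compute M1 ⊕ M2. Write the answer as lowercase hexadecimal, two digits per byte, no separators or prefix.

C1 ⊕ C2 = (M1 ⊕ K) ⊕ (M2 ⊕ K) = M1 ⊕ M2 — the shared key cancels under XOR.
byte 0: 11010101 ⊕ 11000011 = 00010110
byte 1: 11000100 ⊕ 01011010 = 10011110
byte 2: 00011000 ⊕ 11110111 = 11101111
byte 3: 01000101 ⊕ 01000010 = 00000111
byte 4: 01001111 ⊕ 00011111 = 01010000
byte 5: 01101110 ⊕ 10011110 = 11110000
byte 6: 01010000 ⊕ 00010101 = 01000101
byte 7: 01101100 ⊕ 00101001 = 01000101
byte 8: 10010100 ⊕ 00011110 = 10001010
byte 9: 01100011 ⊕ 00000010 = 01100001
byte 10: 01001011 ⊕ 11010101 = 10011110
byte 11: 10001101 ⊕ 00000011 = 10001110

169eef0750f045458a619e8e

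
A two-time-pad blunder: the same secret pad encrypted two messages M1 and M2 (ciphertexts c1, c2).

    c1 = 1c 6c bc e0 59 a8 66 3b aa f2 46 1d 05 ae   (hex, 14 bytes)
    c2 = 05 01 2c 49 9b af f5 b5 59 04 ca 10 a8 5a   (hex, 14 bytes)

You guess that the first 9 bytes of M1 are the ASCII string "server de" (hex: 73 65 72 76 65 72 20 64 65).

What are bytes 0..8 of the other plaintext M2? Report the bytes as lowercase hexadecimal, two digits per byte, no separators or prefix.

First, c1 ⊕ c2 = (M1 ⊕ K) ⊕ (M2 ⊕ K) = M1 ⊕ M2, so the key drops out. Then M2 = (M1 ⊕ M2) ⊕ M1 over the first 9 bytes.
byte 0: (1c xor 05) xor 73 = 19 xor 73 = 6a
byte 1: (6c xor 01) xor 65 = 6d xor 65 = 08
byte 2: (bc xor 2c) xor 72 = 90 xor 72 = e2
byte 3: (e0 xor 49) xor 76 = a9 xor 76 = df
byte 4: (59 xor 9b) xor 65 = c2 xor 65 = a7
byte 5: (a8 xor af) xor 72 = 07 xor 72 = 75
byte 6: (66 xor f5) xor 20 = 93 xor 20 = b3
byte 7: (3b xor b5) xor 64 = 8e xor 64 = ea
byte 8: (aa xor 59) xor 65 = f3 xor 65 = 96

6a08e2dfa775b3ea96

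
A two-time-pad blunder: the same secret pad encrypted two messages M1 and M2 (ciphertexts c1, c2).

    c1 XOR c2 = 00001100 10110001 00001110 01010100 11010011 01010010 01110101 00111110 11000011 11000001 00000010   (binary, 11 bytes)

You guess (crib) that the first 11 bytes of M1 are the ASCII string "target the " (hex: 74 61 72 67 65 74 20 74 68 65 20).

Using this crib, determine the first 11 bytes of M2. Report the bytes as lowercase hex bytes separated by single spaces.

78 d0 7c 33 b6 26 55 4a ab a4 22

Since c1 ⊕ c2 = M1 ⊕ M2, XORing with the guessed M1 bytes yields the corresponding M2 bytes: M2 = (c1 ⊕ c2) ⊕ M1.
byte 0:  12 xor 116 = 120
byte 1: 177 xor  97 = 208
byte 2:  14 xor 114 = 124
byte 3:  84 xor 103 =  51
byte 4: 211 xor 101 = 182
byte 5:  82 xor 116 =  38
byte 6: 117 xor  32 =  85
byte 7:  62 xor 116 =  74
byte 8: 195 xor 104 = 171
byte 9: 193 xor 101 = 164
byte 10:   2 xor  32 =  34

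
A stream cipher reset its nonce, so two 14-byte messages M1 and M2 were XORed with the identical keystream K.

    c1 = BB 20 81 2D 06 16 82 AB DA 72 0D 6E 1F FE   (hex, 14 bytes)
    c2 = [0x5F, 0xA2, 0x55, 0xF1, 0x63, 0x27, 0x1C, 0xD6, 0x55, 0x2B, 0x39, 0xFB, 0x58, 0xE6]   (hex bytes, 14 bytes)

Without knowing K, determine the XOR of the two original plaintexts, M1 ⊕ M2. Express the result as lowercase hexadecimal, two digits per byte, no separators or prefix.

c1 ⊕ c2 = (M1 ⊕ K) ⊕ (M2 ⊕ K) = M1 ⊕ M2 — the shared key cancels under XOR.
byte 0: bb ^ 5f = e4
byte 1: 20 ^ a2 = 82
byte 2: 81 ^ 55 = d4
byte 3: 2d ^ f1 = dc
byte 4: 06 ^ 63 = 65
byte 5: 16 ^ 27 = 31
byte 6: 82 ^ 1c = 9e
byte 7: ab ^ d6 = 7d
byte 8: da ^ 55 = 8f
byte 9: 72 ^ 2b = 59
byte 10: 0d ^ 39 = 34
byte 11: 6e ^ fb = 95
byte 12: 1f ^ 58 = 47
byte 13: fe ^ e6 = 18

e482d4dc65319e7d8f5934954718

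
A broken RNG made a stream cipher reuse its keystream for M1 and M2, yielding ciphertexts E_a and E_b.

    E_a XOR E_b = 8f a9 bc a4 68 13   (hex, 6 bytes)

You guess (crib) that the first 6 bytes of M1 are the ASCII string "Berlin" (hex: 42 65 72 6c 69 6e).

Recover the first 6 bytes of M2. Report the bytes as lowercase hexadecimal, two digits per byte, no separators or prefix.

Since E_a ⊕ E_b = M1 ⊕ M2, XORing with the guessed M1 bytes yields the corresponding M2 bytes: M2 = (E_a ⊕ E_b) ⊕ M1.
byte 0: 143 XOR  66 = 205
byte 1: 169 XOR 101 = 204
byte 2: 188 XOR 114 = 206
byte 3: 164 XOR 108 = 200
byte 4: 104 XOR 105 =   1
byte 5:  19 XOR 110 = 125

cdcccec8017d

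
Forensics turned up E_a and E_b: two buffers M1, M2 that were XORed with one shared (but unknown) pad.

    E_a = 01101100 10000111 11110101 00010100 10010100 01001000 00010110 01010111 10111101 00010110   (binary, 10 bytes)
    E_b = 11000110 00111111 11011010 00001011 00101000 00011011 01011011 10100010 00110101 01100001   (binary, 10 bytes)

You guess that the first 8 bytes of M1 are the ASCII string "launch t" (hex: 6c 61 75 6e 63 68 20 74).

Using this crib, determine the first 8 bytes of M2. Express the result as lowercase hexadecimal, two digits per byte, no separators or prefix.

c6d95a71df3b6d81

First, E_a ⊕ E_b = (M1 ⊕ K) ⊕ (M2 ⊕ K) = M1 ⊕ M2, so the key drops out. Then M2 = (M1 ⊕ M2) ⊕ M1 over the first 8 bytes.
byte 0: (6c xor c6) xor 6c = aa xor 6c = c6
byte 1: (87 xor 3f) xor 61 = b8 xor 61 = d9
byte 2: (f5 xor da) xor 75 = 2f xor 75 = 5a
byte 3: (14 xor 0b) xor 6e = 1f xor 6e = 71
byte 4: (94 xor 28) xor 63 = bc xor 63 = df
byte 5: (48 xor 1b) xor 68 = 53 xor 68 = 3b
byte 6: (16 xor 5b) xor 20 = 4d xor 20 = 6d
byte 7: (57 xor a2) xor 74 = f5 xor 74 = 81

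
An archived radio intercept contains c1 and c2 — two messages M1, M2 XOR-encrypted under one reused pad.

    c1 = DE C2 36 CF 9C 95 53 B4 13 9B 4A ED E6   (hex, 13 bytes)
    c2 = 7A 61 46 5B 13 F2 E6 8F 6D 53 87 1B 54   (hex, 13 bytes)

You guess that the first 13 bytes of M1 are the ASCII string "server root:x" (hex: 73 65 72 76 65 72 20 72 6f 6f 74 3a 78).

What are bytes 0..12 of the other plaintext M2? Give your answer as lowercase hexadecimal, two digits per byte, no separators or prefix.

d7c602e2ea15954911a7b9ccca

First, c1 ⊕ c2 = (M1 ⊕ K) ⊕ (M2 ⊕ K) = M1 ⊕ M2, so the key drops out. Then M2 = (M1 ⊕ M2) ⊕ M1 over the first 13 bytes.
byte 0: (de ^ 7a) ^ 73 = a4 ^ 73 = d7
byte 1: (c2 ^ 61) ^ 65 = a3 ^ 65 = c6
byte 2: (36 ^ 46) ^ 72 = 70 ^ 72 = 02
byte 3: (cf ^ 5b) ^ 76 = 94 ^ 76 = e2
byte 4: (9c ^ 13) ^ 65 = 8f ^ 65 = ea
byte 5: (95 ^ f2) ^ 72 = 67 ^ 72 = 15
byte 6: (53 ^ e6) ^ 20 = b5 ^ 20 = 95
byte 7: (b4 ^ 8f) ^ 72 = 3b ^ 72 = 49
byte 8: (13 ^ 6d) ^ 6f = 7e ^ 6f = 11
byte 9: (9b ^ 53) ^ 6f = c8 ^ 6f = a7
byte 10: (4a ^ 87) ^ 74 = cd ^ 74 = b9
byte 11: (ed ^ 1b) ^ 3a = f6 ^ 3a = cc
byte 12: (e6 ^ 54) ^ 78 = b2 ^ 78 = ca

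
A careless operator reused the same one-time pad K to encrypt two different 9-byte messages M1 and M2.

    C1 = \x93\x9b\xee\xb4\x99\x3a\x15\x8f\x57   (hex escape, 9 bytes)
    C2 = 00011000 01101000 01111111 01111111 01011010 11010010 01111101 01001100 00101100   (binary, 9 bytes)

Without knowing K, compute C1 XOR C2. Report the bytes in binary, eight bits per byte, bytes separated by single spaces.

10001011 11110011 10010001 11001011 11000011 11101000 01101000 11000011 01111011

C1 ⊕ C2 = (M1 ⊕ K) ⊕ (M2 ⊕ K) = M1 ⊕ M2 — the shared key cancels under XOR.
93 XOR 18 = 8b
9b XOR 68 = f3
ee XOR 7f = 91
b4 XOR 7f = cb
99 XOR 5a = c3
3a XOR d2 = e8
15 XOR 7d = 68
8f XOR 4c = c3
57 XOR 2c = 7b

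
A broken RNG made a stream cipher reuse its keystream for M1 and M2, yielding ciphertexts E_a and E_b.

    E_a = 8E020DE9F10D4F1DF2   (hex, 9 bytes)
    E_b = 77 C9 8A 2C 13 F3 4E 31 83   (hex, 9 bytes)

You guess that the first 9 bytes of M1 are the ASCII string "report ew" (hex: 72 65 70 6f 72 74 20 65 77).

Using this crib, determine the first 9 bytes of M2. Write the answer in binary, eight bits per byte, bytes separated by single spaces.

First, E_a ⊕ E_b = (M1 ⊕ K) ⊕ (M2 ⊕ K) = M1 ⊕ M2, so the key drops out. Then M2 = (M1 ⊕ M2) ⊕ M1 over the first 9 bytes.
byte 0: (8e XOR 77) XOR 72 = f9 XOR 72 = 8b
byte 1: (02 XOR c9) XOR 65 = cb XOR 65 = ae
byte 2: (0d XOR 8a) XOR 70 = 87 XOR 70 = f7
byte 3: (e9 XOR 2c) XOR 6f = c5 XOR 6f = aa
byte 4: (f1 XOR 13) XOR 72 = e2 XOR 72 = 90
byte 5: (0d XOR f3) XOR 74 = fe XOR 74 = 8a
byte 6: (4f XOR 4e) XOR 20 = 01 XOR 20 = 21
byte 7: (1d XOR 31) XOR 65 = 2c XOR 65 = 49
byte 8: (f2 XOR 83) XOR 77 = 71 XOR 77 = 06

10001011 10101110 11110111 10101010 10010000 10001010 00100001 01001001 00000110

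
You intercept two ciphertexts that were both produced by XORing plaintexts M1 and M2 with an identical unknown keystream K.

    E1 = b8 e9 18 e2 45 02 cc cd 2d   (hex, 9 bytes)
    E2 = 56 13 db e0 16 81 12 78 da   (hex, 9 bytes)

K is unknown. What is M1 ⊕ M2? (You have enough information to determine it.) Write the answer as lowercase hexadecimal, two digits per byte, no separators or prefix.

eefac3025383deb5f7

E1 ⊕ E2 = (M1 ⊕ K) ⊕ (M2 ⊕ K) = M1 ⊕ M2 — the shared key cancels under XOR.
byte 0: 184 ⊕  86 = 238
byte 1: 233 ⊕  19 = 250
byte 2:  24 ⊕ 219 = 195
byte 3: 226 ⊕ 224 =   2
byte 4:  69 ⊕  22 =  83
byte 5:   2 ⊕ 129 = 131
byte 6: 204 ⊕  18 = 222
byte 7: 205 ⊕ 120 = 181
byte 8:  45 ⊕ 218 = 247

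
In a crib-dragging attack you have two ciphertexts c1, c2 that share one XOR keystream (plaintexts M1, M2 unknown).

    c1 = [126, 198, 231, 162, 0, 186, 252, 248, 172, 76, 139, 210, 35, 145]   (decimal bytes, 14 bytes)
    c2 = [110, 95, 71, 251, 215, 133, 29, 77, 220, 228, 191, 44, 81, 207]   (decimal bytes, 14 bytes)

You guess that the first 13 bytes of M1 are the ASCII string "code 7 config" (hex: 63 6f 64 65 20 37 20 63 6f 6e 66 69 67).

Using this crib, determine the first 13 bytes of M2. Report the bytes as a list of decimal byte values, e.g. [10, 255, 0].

[115, 246, 196, 60, 247, 8, 193, 214, 31, 198, 82, 151, 21]

First, c1 ⊕ c2 = (M1 ⊕ K) ⊕ (M2 ⊕ K) = M1 ⊕ M2, so the key drops out. Then M2 = (M1 ⊕ M2) ⊕ M1 over the first 13 bytes.
byte 0: (7e ^ 6e) ^ 63 = 10 ^ 63 = 73
byte 1: (c6 ^ 5f) ^ 6f = 99 ^ 6f = f6
byte 2: (e7 ^ 47) ^ 64 = a0 ^ 64 = c4
byte 3: (a2 ^ fb) ^ 65 = 59 ^ 65 = 3c
byte 4: (00 ^ d7) ^ 20 = d7 ^ 20 = f7
byte 5: (ba ^ 85) ^ 37 = 3f ^ 37 = 08
byte 6: (fc ^ 1d) ^ 20 = e1 ^ 20 = c1
byte 7: (f8 ^ 4d) ^ 63 = b5 ^ 63 = d6
byte 8: (ac ^ dc) ^ 6f = 70 ^ 6f = 1f
byte 9: (4c ^ e4) ^ 6e = a8 ^ 6e = c6
byte 10: (8b ^ bf) ^ 66 = 34 ^ 66 = 52
byte 11: (d2 ^ 2c) ^ 69 = fe ^ 69 = 97
byte 12: (23 ^ 51) ^ 67 = 72 ^ 67 = 15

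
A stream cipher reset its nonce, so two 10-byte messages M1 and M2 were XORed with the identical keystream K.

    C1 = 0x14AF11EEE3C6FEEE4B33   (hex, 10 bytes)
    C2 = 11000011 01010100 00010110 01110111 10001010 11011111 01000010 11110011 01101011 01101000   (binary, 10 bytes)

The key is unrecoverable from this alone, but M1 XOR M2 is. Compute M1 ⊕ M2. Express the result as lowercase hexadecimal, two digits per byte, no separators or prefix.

d7fb07996919bc1d205b

C1 ⊕ C2 = (M1 ⊕ K) ⊕ (M2 ⊕ K) = M1 ⊕ M2 — the shared key cancels under XOR.
00010100 xor 11000011 = 11010111
10101111 xor 01010100 = 11111011
00010001 xor 00010110 = 00000111
11101110 xor 01110111 = 10011001
11100011 xor 10001010 = 01101001
11000110 xor 11011111 = 00011001
11111110 xor 01000010 = 10111100
11101110 xor 11110011 = 00011101
01001011 xor 01101011 = 00100000
00110011 xor 01101000 = 01011011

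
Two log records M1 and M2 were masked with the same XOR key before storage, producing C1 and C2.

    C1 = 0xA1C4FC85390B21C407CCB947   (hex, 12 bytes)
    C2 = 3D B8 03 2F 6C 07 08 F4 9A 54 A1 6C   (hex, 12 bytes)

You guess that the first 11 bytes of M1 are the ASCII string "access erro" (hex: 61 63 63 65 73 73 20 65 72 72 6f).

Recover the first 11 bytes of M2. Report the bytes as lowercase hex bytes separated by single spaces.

First, C1 ⊕ C2 = (M1 ⊕ K) ⊕ (M2 ⊕ K) = M1 ⊕ M2, so the key drops out. Then M2 = (M1 ⊕ M2) ⊕ M1 over the first 11 bytes.
byte 0: (a1 ^ 3d) ^ 61 = 9c ^ 61 = fd
byte 1: (c4 ^ b8) ^ 63 = 7c ^ 63 = 1f
byte 2: (fc ^ 03) ^ 63 = ff ^ 63 = 9c
byte 3: (85 ^ 2f) ^ 65 = aa ^ 65 = cf
byte 4: (39 ^ 6c) ^ 73 = 55 ^ 73 = 26
byte 5: (0b ^ 07) ^ 73 = 0c ^ 73 = 7f
byte 6: (21 ^ 08) ^ 20 = 29 ^ 20 = 09
byte 7: (c4 ^ f4) ^ 65 = 30 ^ 65 = 55
byte 8: (07 ^ 9a) ^ 72 = 9d ^ 72 = ef
byte 9: (cc ^ 54) ^ 72 = 98 ^ 72 = ea
byte 10: (b9 ^ a1) ^ 6f = 18 ^ 6f = 77

fd 1f 9c cf 26 7f 09 55 ef ea 77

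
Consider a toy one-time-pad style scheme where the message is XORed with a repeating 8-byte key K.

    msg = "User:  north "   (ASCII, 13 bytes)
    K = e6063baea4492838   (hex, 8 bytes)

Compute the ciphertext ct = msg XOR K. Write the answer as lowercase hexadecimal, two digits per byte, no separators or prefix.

b3755edc9e69085689744fc684

The 8-byte key repeats, so the effective keystream is e6 06 3b ae a4 49 28 38 e6 06 3b ae a4.
byte 0:  85 xor 230 = 179
byte 1: 115 xor   6 = 117
byte 2: 101 xor  59 =  94
byte 3: 114 xor 174 = 220
byte 4:  58 xor 164 = 158
byte 5:  32 xor  73 = 105
byte 6:  32 xor  40 =   8
byte 7: 110 xor  56 =  86
byte 8: 111 xor 230 = 137
byte 9: 114 xor   6 = 116
byte 10: 116 xor  59 =  79
byte 11: 104 xor 174 = 198
byte 12:  32 xor 164 = 132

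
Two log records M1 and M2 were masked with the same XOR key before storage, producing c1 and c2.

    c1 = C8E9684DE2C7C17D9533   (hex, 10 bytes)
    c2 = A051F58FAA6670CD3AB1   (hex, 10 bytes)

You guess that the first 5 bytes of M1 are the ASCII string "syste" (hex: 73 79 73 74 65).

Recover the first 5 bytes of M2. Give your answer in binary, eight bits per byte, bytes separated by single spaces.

First, c1 ⊕ c2 = (M1 ⊕ K) ⊕ (M2 ⊕ K) = M1 ⊕ M2, so the key drops out. Then M2 = (M1 ⊕ M2) ⊕ M1 over the first 5 bytes.
byte 0: (c8 ^ a0) ^ 73 = 68 ^ 73 = 1b
byte 1: (e9 ^ 51) ^ 79 = b8 ^ 79 = c1
byte 2: (68 ^ f5) ^ 73 = 9d ^ 73 = ee
byte 3: (4d ^ 8f) ^ 74 = c2 ^ 74 = b6
byte 4: (e2 ^ aa) ^ 65 = 48 ^ 65 = 2d

00011011 11000001 11101110 10110110 00101101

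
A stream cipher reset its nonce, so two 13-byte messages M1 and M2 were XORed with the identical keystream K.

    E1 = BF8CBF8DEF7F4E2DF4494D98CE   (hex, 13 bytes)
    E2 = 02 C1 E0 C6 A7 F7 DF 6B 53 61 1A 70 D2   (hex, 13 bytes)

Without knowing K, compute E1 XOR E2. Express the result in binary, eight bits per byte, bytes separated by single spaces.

10111101 01001101 01011111 01001011 01001000 10001000 10010001 01000110 10100111 00101000 01010111 11101000 00011100

E1 ⊕ E2 = (M1 ⊕ K) ⊕ (M2 ⊕ K) = M1 ⊕ M2 — the shared key cancels under XOR.
bf ⊕ 02 = bd
8c ⊕ c1 = 4d
bf ⊕ e0 = 5f
8d ⊕ c6 = 4b
ef ⊕ a7 = 48
7f ⊕ f7 = 88
4e ⊕ df = 91
2d ⊕ 6b = 46
f4 ⊕ 53 = a7
49 ⊕ 61 = 28
4d ⊕ 1a = 57
98 ⊕ 70 = e8
ce ⊕ d2 = 1c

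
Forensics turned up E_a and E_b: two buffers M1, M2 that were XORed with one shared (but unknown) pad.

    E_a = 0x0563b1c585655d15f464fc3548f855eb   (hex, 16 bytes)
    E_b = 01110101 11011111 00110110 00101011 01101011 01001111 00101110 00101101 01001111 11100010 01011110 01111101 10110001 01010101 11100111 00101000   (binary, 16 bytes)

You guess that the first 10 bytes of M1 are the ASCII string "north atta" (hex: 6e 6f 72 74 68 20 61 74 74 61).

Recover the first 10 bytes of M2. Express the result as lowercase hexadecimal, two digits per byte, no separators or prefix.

First, E_a ⊕ E_b = (M1 ⊕ K) ⊕ (M2 ⊕ K) = M1 ⊕ M2, so the key drops out. Then M2 = (M1 ⊕ M2) ⊕ M1 over the first 10 bytes.
byte 0: (05 ^ 75) ^ 6e = 70 ^ 6e = 1e
byte 1: (63 ^ df) ^ 6f = bc ^ 6f = d3
byte 2: (b1 ^ 36) ^ 72 = 87 ^ 72 = f5
byte 3: (c5 ^ 2b) ^ 74 = ee ^ 74 = 9a
byte 4: (85 ^ 6b) ^ 68 = ee ^ 68 = 86
byte 5: (65 ^ 4f) ^ 20 = 2a ^ 20 = 0a
byte 6: (5d ^ 2e) ^ 61 = 73 ^ 61 = 12
byte 7: (15 ^ 2d) ^ 74 = 38 ^ 74 = 4c
byte 8: (f4 ^ 4f) ^ 74 = bb ^ 74 = cf
byte 9: (64 ^ e2) ^ 61 = 86 ^ 61 = e7

1ed3f59a860a124ccfe7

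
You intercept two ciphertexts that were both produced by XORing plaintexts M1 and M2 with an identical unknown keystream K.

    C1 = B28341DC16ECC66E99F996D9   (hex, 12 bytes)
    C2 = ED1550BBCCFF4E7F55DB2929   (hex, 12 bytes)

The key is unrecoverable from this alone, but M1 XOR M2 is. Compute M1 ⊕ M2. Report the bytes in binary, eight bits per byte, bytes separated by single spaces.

01011111 10010110 00010001 01100111 11011010 00010011 10001000 00010001 11001100 00100010 10111111 11110000

C1 ⊕ C2 = (M1 ⊕ K) ⊕ (M2 ⊕ K) = M1 ⊕ M2 — the shared key cancels under XOR.
b2 xor ed = 5f
83 xor 15 = 96
41 xor 50 = 11
dc xor bb = 67
16 xor cc = da
ec xor ff = 13
c6 xor 4e = 88
6e xor 7f = 11
99 xor 55 = cc
f9 xor db = 22
96 xor 29 = bf
d9 xor 29 = f0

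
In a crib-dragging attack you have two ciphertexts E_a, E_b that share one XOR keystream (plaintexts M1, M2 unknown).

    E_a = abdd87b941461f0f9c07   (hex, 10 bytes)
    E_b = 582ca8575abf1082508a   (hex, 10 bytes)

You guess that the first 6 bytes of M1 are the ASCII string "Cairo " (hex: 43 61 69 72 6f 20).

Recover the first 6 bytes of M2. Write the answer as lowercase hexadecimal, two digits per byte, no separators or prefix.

b090469c74d9

First, E_a ⊕ E_b = (M1 ⊕ K) ⊕ (M2 ⊕ K) = M1 ⊕ M2, so the key drops out. Then M2 = (M1 ⊕ M2) ⊕ M1 over the first 6 bytes.
byte 0: (ab XOR 58) XOR 43 = f3 XOR 43 = b0
byte 1: (dd XOR 2c) XOR 61 = f1 XOR 61 = 90
byte 2: (87 XOR a8) XOR 69 = 2f XOR 69 = 46
byte 3: (b9 XOR 57) XOR 72 = ee XOR 72 = 9c
byte 4: (41 XOR 5a) XOR 6f = 1b XOR 6f = 74
byte 5: (46 XOR bf) XOR 20 = f9 XOR 20 = d9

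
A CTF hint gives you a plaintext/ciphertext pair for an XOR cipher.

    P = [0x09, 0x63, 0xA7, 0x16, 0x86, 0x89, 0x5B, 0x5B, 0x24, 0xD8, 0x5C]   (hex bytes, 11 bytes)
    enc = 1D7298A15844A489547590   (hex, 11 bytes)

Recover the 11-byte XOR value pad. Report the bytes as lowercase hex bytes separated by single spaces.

14 11 3f b7 de cd ff d2 70 ad cc

Since enc = P ⊕ pad, XORing both sides with P gives pad = P ⊕ enc.
09 XOR 1d = 14
63 XOR 72 = 11
a7 XOR 98 = 3f
16 XOR a1 = b7
86 XOR 58 = de
89 XOR 44 = cd
5b XOR a4 = ff
5b XOR 89 = d2
24 XOR 54 = 70
d8 XOR 75 = ad
5c XOR 90 = cc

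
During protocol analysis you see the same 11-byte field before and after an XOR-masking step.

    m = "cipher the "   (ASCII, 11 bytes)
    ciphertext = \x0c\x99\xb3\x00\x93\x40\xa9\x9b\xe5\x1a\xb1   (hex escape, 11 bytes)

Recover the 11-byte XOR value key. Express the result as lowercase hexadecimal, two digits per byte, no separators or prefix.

Since ciphertext = m ⊕ key, XORing both sides with m gives key = m ⊕ ciphertext.
byte 0: 63 ⊕ 0c = 6f
byte 1: 69 ⊕ 99 = f0
byte 2: 70 ⊕ b3 = c3
byte 3: 68 ⊕ 00 = 68
byte 4: 65 ⊕ 93 = f6
byte 5: 72 ⊕ 40 = 32
byte 6: 20 ⊕ a9 = 89
byte 7: 74 ⊕ 9b = ef
byte 8: 68 ⊕ e5 = 8d
byte 9: 65 ⊕ 1a = 7f
byte 10: 20 ⊕ b1 = 91

6ff0c368f63289ef8d7f91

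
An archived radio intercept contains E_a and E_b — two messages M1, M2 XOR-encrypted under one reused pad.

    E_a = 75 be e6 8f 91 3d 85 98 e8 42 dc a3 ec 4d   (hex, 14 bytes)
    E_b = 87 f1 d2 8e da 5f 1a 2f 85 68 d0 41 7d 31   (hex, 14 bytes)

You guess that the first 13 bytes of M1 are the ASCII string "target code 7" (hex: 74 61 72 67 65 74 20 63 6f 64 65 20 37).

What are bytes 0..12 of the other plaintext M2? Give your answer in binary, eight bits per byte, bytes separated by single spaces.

10000110 00101110 01000110 01100110 00101110 00010110 10111111 11010100 00000010 01001110 01101001 11000010 10100110

First, E_a ⊕ E_b = (M1 ⊕ K) ⊕ (M2 ⊕ K) = M1 ⊕ M2, so the key drops out. Then M2 = (M1 ⊕ M2) ⊕ M1 over the first 13 bytes.
byte 0: (75 ⊕ 87) ⊕ 74 = f2 ⊕ 74 = 86
byte 1: (be ⊕ f1) ⊕ 61 = 4f ⊕ 61 = 2e
byte 2: (e6 ⊕ d2) ⊕ 72 = 34 ⊕ 72 = 46
byte 3: (8f ⊕ 8e) ⊕ 67 = 01 ⊕ 67 = 66
byte 4: (91 ⊕ da) ⊕ 65 = 4b ⊕ 65 = 2e
byte 5: (3d ⊕ 5f) ⊕ 74 = 62 ⊕ 74 = 16
byte 6: (85 ⊕ 1a) ⊕ 20 = 9f ⊕ 20 = bf
byte 7: (98 ⊕ 2f) ⊕ 63 = b7 ⊕ 63 = d4
byte 8: (e8 ⊕ 85) ⊕ 6f = 6d ⊕ 6f = 02
byte 9: (42 ⊕ 68) ⊕ 64 = 2a ⊕ 64 = 4e
byte 10: (dc ⊕ d0) ⊕ 65 = 0c ⊕ 65 = 69
byte 11: (a3 ⊕ 41) ⊕ 20 = e2 ⊕ 20 = c2
byte 12: (ec ⊕ 7d) ⊕ 37 = 91 ⊕ 37 = a6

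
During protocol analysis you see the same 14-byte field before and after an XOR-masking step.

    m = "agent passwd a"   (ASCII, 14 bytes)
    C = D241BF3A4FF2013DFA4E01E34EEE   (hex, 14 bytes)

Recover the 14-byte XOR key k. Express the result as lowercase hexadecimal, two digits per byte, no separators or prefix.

Since C = m ⊕ k, XORing both sides with m gives k = m ⊕ C.
61 XOR d2 = b3
67 XOR 41 = 26
65 XOR bf = da
6e XOR 3a = 54
74 XOR 4f = 3b
20 XOR f2 = d2
70 XOR 01 = 71
61 XOR 3d = 5c
73 XOR fa = 89
73 XOR 4e = 3d
77 XOR 01 = 76
64 XOR e3 = 87
20 XOR 4e = 6e
61 XOR ee = 8f

b326da543bd2715c893d76876e8f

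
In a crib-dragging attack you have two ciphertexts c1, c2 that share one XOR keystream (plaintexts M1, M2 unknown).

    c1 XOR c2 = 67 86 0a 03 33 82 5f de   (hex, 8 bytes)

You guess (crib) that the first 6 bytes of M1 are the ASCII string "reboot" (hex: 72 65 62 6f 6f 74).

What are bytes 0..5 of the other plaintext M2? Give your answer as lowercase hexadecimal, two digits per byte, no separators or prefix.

Since c1 ⊕ c2 = M1 ⊕ M2, XORing with the guessed M1 bytes yields the corresponding M2 bytes: M2 = (c1 ⊕ c2) ⊕ M1.
67 XOR 72 = 15
86 XOR 65 = e3
0a XOR 62 = 68
03 XOR 6f = 6c
33 XOR 6f = 5c
82 XOR 74 = f6

15e3686c5cf6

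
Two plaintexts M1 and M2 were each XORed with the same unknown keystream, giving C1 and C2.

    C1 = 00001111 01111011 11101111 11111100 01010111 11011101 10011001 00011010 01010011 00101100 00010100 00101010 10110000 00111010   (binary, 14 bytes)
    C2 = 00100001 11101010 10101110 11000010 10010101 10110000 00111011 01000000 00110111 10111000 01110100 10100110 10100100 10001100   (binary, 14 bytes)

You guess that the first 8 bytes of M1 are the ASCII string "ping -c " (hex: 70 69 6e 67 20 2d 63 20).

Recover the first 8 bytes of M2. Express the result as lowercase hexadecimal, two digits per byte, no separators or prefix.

First, C1 ⊕ C2 = (M1 ⊕ K) ⊕ (M2 ⊕ K) = M1 ⊕ M2, so the key drops out. Then M2 = (M1 ⊕ M2) ⊕ M1 over the first 8 bytes.
byte 0: (0f xor 21) xor 70 = 2e xor 70 = 5e
byte 1: (7b xor ea) xor 69 = 91 xor 69 = f8
byte 2: (ef xor ae) xor 6e = 41 xor 6e = 2f
byte 3: (fc xor c2) xor 67 = 3e xor 67 = 59
byte 4: (57 xor 95) xor 20 = c2 xor 20 = e2
byte 5: (dd xor b0) xor 2d = 6d xor 2d = 40
byte 6: (99 xor 3b) xor 63 = a2 xor 63 = c1
byte 7: (1a xor 40) xor 20 = 5a xor 20 = 7a

5ef82f59e240c17a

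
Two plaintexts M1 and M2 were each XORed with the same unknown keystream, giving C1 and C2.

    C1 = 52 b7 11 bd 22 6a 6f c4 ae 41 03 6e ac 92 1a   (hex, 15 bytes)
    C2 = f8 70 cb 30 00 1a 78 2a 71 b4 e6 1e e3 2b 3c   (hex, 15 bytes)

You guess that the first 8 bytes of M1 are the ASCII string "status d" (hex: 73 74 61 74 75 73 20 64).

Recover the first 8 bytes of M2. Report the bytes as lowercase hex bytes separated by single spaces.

First, C1 ⊕ C2 = (M1 ⊕ K) ⊕ (M2 ⊕ K) = M1 ⊕ M2, so the key drops out. Then M2 = (M1 ⊕ M2) ⊕ M1 over the first 8 bytes.
byte 0: (52 XOR f8) XOR 73 = aa XOR 73 = d9
byte 1: (b7 XOR 70) XOR 74 = c7 XOR 74 = b3
byte 2: (11 XOR cb) XOR 61 = da XOR 61 = bb
byte 3: (bd XOR 30) XOR 74 = 8d XOR 74 = f9
byte 4: (22 XOR 00) XOR 75 = 22 XOR 75 = 57
byte 5: (6a XOR 1a) XOR 73 = 70 XOR 73 = 03
byte 6: (6f XOR 78) XOR 20 = 17 XOR 20 = 37
byte 7: (c4 XOR 2a) XOR 64 = ee XOR 64 = 8a

d9 b3 bb f9 57 03 37 8a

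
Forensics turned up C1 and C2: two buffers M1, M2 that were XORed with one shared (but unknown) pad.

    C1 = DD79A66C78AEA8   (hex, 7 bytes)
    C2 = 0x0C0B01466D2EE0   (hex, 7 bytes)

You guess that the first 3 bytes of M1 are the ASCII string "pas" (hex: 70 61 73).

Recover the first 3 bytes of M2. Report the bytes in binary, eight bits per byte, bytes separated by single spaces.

10100001 00010011 11010100

First, C1 ⊕ C2 = (M1 ⊕ K) ⊕ (M2 ⊕ K) = M1 ⊕ M2, so the key drops out. Then M2 = (M1 ⊕ M2) ⊕ M1 over the first 3 bytes.
byte 0: (dd ⊕ 0c) ⊕ 70 = d1 ⊕ 70 = a1
byte 1: (79 ⊕ 0b) ⊕ 61 = 72 ⊕ 61 = 13
byte 2: (a6 ⊕ 01) ⊕ 73 = a7 ⊕ 73 = d4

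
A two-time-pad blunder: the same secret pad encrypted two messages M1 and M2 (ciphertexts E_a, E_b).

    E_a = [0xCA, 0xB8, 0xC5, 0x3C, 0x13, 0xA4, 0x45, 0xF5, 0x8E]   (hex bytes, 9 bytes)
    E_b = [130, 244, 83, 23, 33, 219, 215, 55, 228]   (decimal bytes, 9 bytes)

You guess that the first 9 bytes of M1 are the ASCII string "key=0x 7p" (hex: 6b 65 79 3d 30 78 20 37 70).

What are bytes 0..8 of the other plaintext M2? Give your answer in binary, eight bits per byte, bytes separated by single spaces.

First, E_a ⊕ E_b = (M1 ⊕ K) ⊕ (M2 ⊕ K) = M1 ⊕ M2, so the key drops out. Then M2 = (M1 ⊕ M2) ⊕ M1 over the first 9 bytes.
byte 0: (ca XOR 82) XOR 6b = 48 XOR 6b = 23
byte 1: (b8 XOR f4) XOR 65 = 4c XOR 65 = 29
byte 2: (c5 XOR 53) XOR 79 = 96 XOR 79 = ef
byte 3: (3c XOR 17) XOR 3d = 2b XOR 3d = 16
byte 4: (13 XOR 21) XOR 30 = 32 XOR 30 = 02
byte 5: (a4 XOR db) XOR 78 = 7f XOR 78 = 07
byte 6: (45 XOR d7) XOR 20 = 92 XOR 20 = b2
byte 7: (f5 XOR 37) XOR 37 = c2 XOR 37 = f5
byte 8: (8e XOR e4) XOR 70 = 6a XOR 70 = 1a

00100011 00101001 11101111 00010110 00000010 00000111 10110010 11110101 00011010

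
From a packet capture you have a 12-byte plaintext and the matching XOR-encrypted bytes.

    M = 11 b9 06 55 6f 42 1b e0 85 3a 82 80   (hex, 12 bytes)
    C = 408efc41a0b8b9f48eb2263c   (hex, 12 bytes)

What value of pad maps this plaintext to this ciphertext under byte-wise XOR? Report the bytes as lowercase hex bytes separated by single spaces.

51 37 fa 14 cf fa a2 14 0b 88 a4 bc

Since C = M ⊕ pad, XORing both sides with M gives pad = M ⊕ C.
11 ⊕ 40 = 51
b9 ⊕ 8e = 37
06 ⊕ fc = fa
55 ⊕ 41 = 14
6f ⊕ a0 = cf
42 ⊕ b8 = fa
1b ⊕ b9 = a2
e0 ⊕ f4 = 14
85 ⊕ 8e = 0b
3a ⊕ b2 = 88
82 ⊕ 26 = a4
80 ⊕ 3c = bc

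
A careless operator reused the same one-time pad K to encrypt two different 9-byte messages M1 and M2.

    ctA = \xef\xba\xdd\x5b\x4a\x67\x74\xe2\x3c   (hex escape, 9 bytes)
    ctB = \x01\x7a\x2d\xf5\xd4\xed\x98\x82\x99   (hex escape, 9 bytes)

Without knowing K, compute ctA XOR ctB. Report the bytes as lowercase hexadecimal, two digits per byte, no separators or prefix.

ctA ⊕ ctB = (M1 ⊕ K) ⊕ (M2 ⊕ K) = M1 ⊕ M2 — the shared key cancels under XOR.
byte 0: ef xor 01 = ee
byte 1: ba xor 7a = c0
byte 2: dd xor 2d = f0
byte 3: 5b xor f5 = ae
byte 4: 4a xor d4 = 9e
byte 5: 67 xor ed = 8a
byte 6: 74 xor 98 = ec
byte 7: e2 xor 82 = 60
byte 8: 3c xor 99 = a5

eec0f0ae9e8aec60a5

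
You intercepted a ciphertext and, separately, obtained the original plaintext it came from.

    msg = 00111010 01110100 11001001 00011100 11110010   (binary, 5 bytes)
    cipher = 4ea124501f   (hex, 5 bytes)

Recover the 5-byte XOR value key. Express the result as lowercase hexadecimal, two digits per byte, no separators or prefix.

Since cipher = msg ⊕ key, XORing both sides with msg gives key = msg ⊕ cipher.
byte 0: 00111010 XOR 01001110 = 01110100
byte 1: 01110100 XOR 10100001 = 11010101
byte 2: 11001001 XOR 00100100 = 11101101
byte 3: 00011100 XOR 01010000 = 01001100
byte 4: 11110010 XOR 00011111 = 11101101

74d5ed4ced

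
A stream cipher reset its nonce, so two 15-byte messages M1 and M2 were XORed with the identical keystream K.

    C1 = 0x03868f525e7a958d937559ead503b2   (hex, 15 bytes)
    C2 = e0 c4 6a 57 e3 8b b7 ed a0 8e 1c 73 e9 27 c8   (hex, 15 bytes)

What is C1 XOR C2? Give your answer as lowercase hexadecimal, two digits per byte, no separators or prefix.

C1 ⊕ C2 = (M1 ⊕ K) ⊕ (M2 ⊕ K) = M1 ⊕ M2 — the shared key cancels under XOR.
03 XOR e0 = e3
86 XOR c4 = 42
8f XOR 6a = e5
52 XOR 57 = 05
5e XOR e3 = bd
7a XOR 8b = f1
95 XOR b7 = 22
8d XOR ed = 60
93 XOR a0 = 33
75 XOR 8e = fb
59 XOR 1c = 45
ea XOR 73 = 99
d5 XOR e9 = 3c
03 XOR 27 = 24
b2 XOR c8 = 7a

e342e505bdf1226033fb45993c247a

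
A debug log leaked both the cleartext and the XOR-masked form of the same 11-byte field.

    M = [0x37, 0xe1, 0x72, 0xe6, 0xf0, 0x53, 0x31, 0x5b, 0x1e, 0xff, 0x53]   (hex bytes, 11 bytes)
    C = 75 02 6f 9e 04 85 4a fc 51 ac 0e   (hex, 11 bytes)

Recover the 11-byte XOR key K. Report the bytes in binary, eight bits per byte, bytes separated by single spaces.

01000010 11100011 00011101 01111000 11110100 11010110 01111011 10100111 01001111 01010011 01011101

Since C = M ⊕ K, XORing both sides with M gives K = M ⊕ C.
00110111 XOR 01110101 = 01000010
11100001 XOR 00000010 = 11100011
01110010 XOR 01101111 = 00011101
11100110 XOR 10011110 = 01111000
11110000 XOR 00000100 = 11110100
01010011 XOR 10000101 = 11010110
00110001 XOR 01001010 = 01111011
01011011 XOR 11111100 = 10100111
00011110 XOR 01010001 = 01001111
11111111 XOR 10101100 = 01010011
01010011 XOR 00001110 = 01011101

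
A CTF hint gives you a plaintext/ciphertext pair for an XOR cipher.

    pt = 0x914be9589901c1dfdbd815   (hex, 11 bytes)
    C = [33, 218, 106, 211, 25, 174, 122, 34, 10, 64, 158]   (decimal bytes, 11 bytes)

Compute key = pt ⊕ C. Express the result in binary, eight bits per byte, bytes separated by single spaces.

Since C = pt ⊕ key, XORing both sides with pt gives key = pt ⊕ C.
91 ⊕ 21 = b0
4b ⊕ da = 91
e9 ⊕ 6a = 83
58 ⊕ d3 = 8b
99 ⊕ 19 = 80
01 ⊕ ae = af
c1 ⊕ 7a = bb
df ⊕ 22 = fd
db ⊕ 0a = d1
d8 ⊕ 40 = 98
15 ⊕ 9e = 8b

10110000 10010001 10000011 10001011 10000000 10101111 10111011 11111101 11010001 10011000 10001011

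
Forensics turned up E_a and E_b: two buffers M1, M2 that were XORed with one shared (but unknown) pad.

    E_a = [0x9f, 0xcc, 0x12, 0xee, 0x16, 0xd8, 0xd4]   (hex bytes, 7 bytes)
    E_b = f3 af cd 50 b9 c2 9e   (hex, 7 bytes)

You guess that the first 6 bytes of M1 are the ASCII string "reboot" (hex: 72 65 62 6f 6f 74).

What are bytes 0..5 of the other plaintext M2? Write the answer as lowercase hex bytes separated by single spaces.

1e 06 bd d1 c0 6e

First, E_a ⊕ E_b = (M1 ⊕ K) ⊕ (M2 ⊕ K) = M1 ⊕ M2, so the key drops out. Then M2 = (M1 ⊕ M2) ⊕ M1 over the first 6 bytes.
byte 0: (9f ⊕ f3) ⊕ 72 = 6c ⊕ 72 = 1e
byte 1: (cc ⊕ af) ⊕ 65 = 63 ⊕ 65 = 06
byte 2: (12 ⊕ cd) ⊕ 62 = df ⊕ 62 = bd
byte 3: (ee ⊕ 50) ⊕ 6f = be ⊕ 6f = d1
byte 4: (16 ⊕ b9) ⊕ 6f = af ⊕ 6f = c0
byte 5: (d8 ⊕ c2) ⊕ 74 = 1a ⊕ 74 = 6e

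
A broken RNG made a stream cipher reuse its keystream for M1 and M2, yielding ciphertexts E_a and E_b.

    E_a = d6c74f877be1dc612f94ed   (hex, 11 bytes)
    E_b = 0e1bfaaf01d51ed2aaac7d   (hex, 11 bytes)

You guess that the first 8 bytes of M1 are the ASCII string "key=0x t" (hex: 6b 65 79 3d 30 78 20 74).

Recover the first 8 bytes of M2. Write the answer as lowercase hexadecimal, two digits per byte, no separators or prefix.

First, E_a ⊕ E_b = (M1 ⊕ K) ⊕ (M2 ⊕ K) = M1 ⊕ M2, so the key drops out. Then M2 = (M1 ⊕ M2) ⊕ M1 over the first 8 bytes.
byte 0: (d6 XOR 0e) XOR 6b = d8 XOR 6b = b3
byte 1: (c7 XOR 1b) XOR 65 = dc XOR 65 = b9
byte 2: (4f XOR fa) XOR 79 = b5 XOR 79 = cc
byte 3: (87 XOR af) XOR 3d = 28 XOR 3d = 15
byte 4: (7b XOR 01) XOR 30 = 7a XOR 30 = 4a
byte 5: (e1 XOR d5) XOR 78 = 34 XOR 78 = 4c
byte 6: (dc XOR 1e) XOR 20 = c2 XOR 20 = e2
byte 7: (61 XOR d2) XOR 74 = b3 XOR 74 = c7

b3b9cc154a4ce2c7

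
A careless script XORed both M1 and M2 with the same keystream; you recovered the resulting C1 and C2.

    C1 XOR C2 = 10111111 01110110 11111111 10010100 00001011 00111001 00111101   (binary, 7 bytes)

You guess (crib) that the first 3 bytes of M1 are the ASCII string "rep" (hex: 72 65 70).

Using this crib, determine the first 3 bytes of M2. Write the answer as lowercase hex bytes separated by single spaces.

cd 13 8f

Since C1 ⊕ C2 = M1 ⊕ M2, XORing with the guessed M1 bytes yields the corresponding M2 bytes: M2 = (C1 ⊕ C2) ⊕ M1.
byte 0: 191 xor 114 = 205
byte 1: 118 xor 101 =  19
byte 2: 255 xor 112 = 143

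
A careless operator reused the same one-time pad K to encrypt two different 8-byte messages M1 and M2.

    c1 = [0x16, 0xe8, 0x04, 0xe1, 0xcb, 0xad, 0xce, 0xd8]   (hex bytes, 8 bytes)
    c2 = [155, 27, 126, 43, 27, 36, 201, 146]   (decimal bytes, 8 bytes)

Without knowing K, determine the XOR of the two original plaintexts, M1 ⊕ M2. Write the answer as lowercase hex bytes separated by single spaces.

c1 ⊕ c2 = (M1 ⊕ K) ⊕ (M2 ⊕ K) = M1 ⊕ M2 — the shared key cancels under XOR.
byte 0:  22 ⊕ 155 = 141
byte 1: 232 ⊕  27 = 243
byte 2:   4 ⊕ 126 = 122
byte 3: 225 ⊕  43 = 202
byte 4: 203 ⊕  27 = 208
byte 5: 173 ⊕  36 = 137
byte 6: 206 ⊕ 201 =   7
byte 7: 216 ⊕ 146 =  74

8d f3 7a ca d0 89 07 4a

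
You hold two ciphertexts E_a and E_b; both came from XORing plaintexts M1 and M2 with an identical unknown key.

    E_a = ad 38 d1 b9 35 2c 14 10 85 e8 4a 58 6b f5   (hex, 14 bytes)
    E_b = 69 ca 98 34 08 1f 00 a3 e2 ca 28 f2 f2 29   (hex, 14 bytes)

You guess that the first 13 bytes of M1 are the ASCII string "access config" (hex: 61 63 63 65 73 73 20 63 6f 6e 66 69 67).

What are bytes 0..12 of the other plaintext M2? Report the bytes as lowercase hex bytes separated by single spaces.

a5 91 2a e8 4e 40 34 d0 08 4c 04 c3 fe

First, E_a ⊕ E_b = (M1 ⊕ K) ⊕ (M2 ⊕ K) = M1 ⊕ M2, so the key drops out. Then M2 = (M1 ⊕ M2) ⊕ M1 over the first 13 bytes.
byte 0: (ad ⊕ 69) ⊕ 61 = c4 ⊕ 61 = a5
byte 1: (38 ⊕ ca) ⊕ 63 = f2 ⊕ 63 = 91
byte 2: (d1 ⊕ 98) ⊕ 63 = 49 ⊕ 63 = 2a
byte 3: (b9 ⊕ 34) ⊕ 65 = 8d ⊕ 65 = e8
byte 4: (35 ⊕ 08) ⊕ 73 = 3d ⊕ 73 = 4e
byte 5: (2c ⊕ 1f) ⊕ 73 = 33 ⊕ 73 = 40
byte 6: (14 ⊕ 00) ⊕ 20 = 14 ⊕ 20 = 34
byte 7: (10 ⊕ a3) ⊕ 63 = b3 ⊕ 63 = d0
byte 8: (85 ⊕ e2) ⊕ 6f = 67 ⊕ 6f = 08
byte 9: (e8 ⊕ ca) ⊕ 6e = 22 ⊕ 6e = 4c
byte 10: (4a ⊕ 28) ⊕ 66 = 62 ⊕ 66 = 04
byte 11: (58 ⊕ f2) ⊕ 69 = aa ⊕ 69 = c3
byte 12: (6b ⊕ f2) ⊕ 67 = 99 ⊕ 67 = fe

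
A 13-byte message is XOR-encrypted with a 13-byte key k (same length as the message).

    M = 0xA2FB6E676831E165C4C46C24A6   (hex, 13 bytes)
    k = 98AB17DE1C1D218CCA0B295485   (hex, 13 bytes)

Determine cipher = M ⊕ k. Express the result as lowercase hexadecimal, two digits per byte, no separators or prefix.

XOR is its own inverse, so applying the key byte-wise gives the result directly.
10100010 ^ 10011000 = 00111010
11111011 ^ 10101011 = 01010000
01101110 ^ 00010111 = 01111001
01100111 ^ 11011110 = 10111001
01101000 ^ 00011100 = 01110100
00110001 ^ 00011101 = 00101100
11100001 ^ 00100001 = 11000000
01100101 ^ 10001100 = 11101001
11000100 ^ 11001010 = 00001110
11000100 ^ 00001011 = 11001111
01101100 ^ 00101001 = 01000101
00100100 ^ 01010100 = 01110000
10100110 ^ 10000101 = 00100011

3a5079b9742cc0e90ecf457023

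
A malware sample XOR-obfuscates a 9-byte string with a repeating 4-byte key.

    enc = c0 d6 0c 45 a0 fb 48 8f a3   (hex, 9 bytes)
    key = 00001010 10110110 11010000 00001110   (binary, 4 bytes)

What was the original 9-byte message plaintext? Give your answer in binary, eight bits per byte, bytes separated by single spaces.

The 4-byte key repeats, so the effective keystream is 0a b6 d0 0e 0a b6 d0 0e 0a.
byte 0: 11000000 xor 00001010 = 11001010
byte 1: 11010110 xor 10110110 = 01100000
byte 2: 00001100 xor 11010000 = 11011100
byte 3: 01000101 xor 00001110 = 01001011
byte 4: 10100000 xor 00001010 = 10101010
byte 5: 11111011 xor 10110110 = 01001101
byte 6: 01001000 xor 11010000 = 10011000
byte 7: 10001111 xor 00001110 = 10000001
byte 8: 10100011 xor 00001010 = 10101001

11001010 01100000 11011100 01001011 10101010 01001101 10011000 10000001 10101001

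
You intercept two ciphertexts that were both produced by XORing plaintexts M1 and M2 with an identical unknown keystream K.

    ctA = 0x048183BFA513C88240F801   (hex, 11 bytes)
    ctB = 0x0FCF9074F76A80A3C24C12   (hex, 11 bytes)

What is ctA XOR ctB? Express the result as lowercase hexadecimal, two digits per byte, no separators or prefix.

ctA ⊕ ctB = (M1 ⊕ K) ⊕ (M2 ⊕ K) = M1 ⊕ M2 — the shared key cancels under XOR.
04 ⊕ 0f = 0b
81 ⊕ cf = 4e
83 ⊕ 90 = 13
bf ⊕ 74 = cb
a5 ⊕ f7 = 52
13 ⊕ 6a = 79
c8 ⊕ 80 = 48
82 ⊕ a3 = 21
40 ⊕ c2 = 82
f8 ⊕ 4c = b4
01 ⊕ 12 = 13

0b4e13cb5279482182b413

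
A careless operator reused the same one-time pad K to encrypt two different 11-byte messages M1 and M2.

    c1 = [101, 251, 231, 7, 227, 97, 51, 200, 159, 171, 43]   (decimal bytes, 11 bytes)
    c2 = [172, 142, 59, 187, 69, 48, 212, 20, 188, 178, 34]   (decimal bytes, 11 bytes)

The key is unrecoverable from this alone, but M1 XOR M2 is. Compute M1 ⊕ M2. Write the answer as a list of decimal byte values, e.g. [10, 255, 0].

[201, 117, 220, 188, 166, 81, 231, 220, 35, 25, 9]

c1 ⊕ c2 = (M1 ⊕ K) ⊕ (M2 ⊕ K) = M1 ⊕ M2 — the shared key cancels under XOR.
65 XOR ac = c9
fb XOR 8e = 75
e7 XOR 3b = dc
07 XOR bb = bc
e3 XOR 45 = a6
61 XOR 30 = 51
33 XOR d4 = e7
c8 XOR 14 = dc
9f XOR bc = 23
ab XOR b2 = 19
2b XOR 22 = 09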